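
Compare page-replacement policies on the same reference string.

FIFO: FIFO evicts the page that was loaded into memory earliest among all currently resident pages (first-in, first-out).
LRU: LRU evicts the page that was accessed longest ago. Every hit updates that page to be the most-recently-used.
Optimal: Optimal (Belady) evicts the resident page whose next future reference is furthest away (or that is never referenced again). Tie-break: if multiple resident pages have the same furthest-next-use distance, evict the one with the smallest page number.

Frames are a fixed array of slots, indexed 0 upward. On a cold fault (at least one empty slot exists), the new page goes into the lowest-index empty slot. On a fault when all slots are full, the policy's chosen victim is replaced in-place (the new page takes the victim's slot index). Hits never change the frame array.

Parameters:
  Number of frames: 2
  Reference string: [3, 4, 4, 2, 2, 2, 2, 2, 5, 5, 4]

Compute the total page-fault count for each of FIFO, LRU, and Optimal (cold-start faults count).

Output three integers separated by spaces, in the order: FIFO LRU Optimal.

--- FIFO ---
  step 0: ref 3 -> FAULT, frames=[3,-] (faults so far: 1)
  step 1: ref 4 -> FAULT, frames=[3,4] (faults so far: 2)
  step 2: ref 4 -> HIT, frames=[3,4] (faults so far: 2)
  step 3: ref 2 -> FAULT, evict 3, frames=[2,4] (faults so far: 3)
  step 4: ref 2 -> HIT, frames=[2,4] (faults so far: 3)
  step 5: ref 2 -> HIT, frames=[2,4] (faults so far: 3)
  step 6: ref 2 -> HIT, frames=[2,4] (faults so far: 3)
  step 7: ref 2 -> HIT, frames=[2,4] (faults so far: 3)
  step 8: ref 5 -> FAULT, evict 4, frames=[2,5] (faults so far: 4)
  step 9: ref 5 -> HIT, frames=[2,5] (faults so far: 4)
  step 10: ref 4 -> FAULT, evict 2, frames=[4,5] (faults so far: 5)
  FIFO total faults: 5
--- LRU ---
  step 0: ref 3 -> FAULT, frames=[3,-] (faults so far: 1)
  step 1: ref 4 -> FAULT, frames=[3,4] (faults so far: 2)
  step 2: ref 4 -> HIT, frames=[3,4] (faults so far: 2)
  step 3: ref 2 -> FAULT, evict 3, frames=[2,4] (faults so far: 3)
  step 4: ref 2 -> HIT, frames=[2,4] (faults so far: 3)
  step 5: ref 2 -> HIT, frames=[2,4] (faults so far: 3)
  step 6: ref 2 -> HIT, frames=[2,4] (faults so far: 3)
  step 7: ref 2 -> HIT, frames=[2,4] (faults so far: 3)
  step 8: ref 5 -> FAULT, evict 4, frames=[2,5] (faults so far: 4)
  step 9: ref 5 -> HIT, frames=[2,5] (faults so far: 4)
  step 10: ref 4 -> FAULT, evict 2, frames=[4,5] (faults so far: 5)
  LRU total faults: 5
--- Optimal ---
  step 0: ref 3 -> FAULT, frames=[3,-] (faults so far: 1)
  step 1: ref 4 -> FAULT, frames=[3,4] (faults so far: 2)
  step 2: ref 4 -> HIT, frames=[3,4] (faults so far: 2)
  step 3: ref 2 -> FAULT, evict 3, frames=[2,4] (faults so far: 3)
  step 4: ref 2 -> HIT, frames=[2,4] (faults so far: 3)
  step 5: ref 2 -> HIT, frames=[2,4] (faults so far: 3)
  step 6: ref 2 -> HIT, frames=[2,4] (faults so far: 3)
  step 7: ref 2 -> HIT, frames=[2,4] (faults so far: 3)
  step 8: ref 5 -> FAULT, evict 2, frames=[5,4] (faults so far: 4)
  step 9: ref 5 -> HIT, frames=[5,4] (faults so far: 4)
  step 10: ref 4 -> HIT, frames=[5,4] (faults so far: 4)
  Optimal total faults: 4

Answer: 5 5 4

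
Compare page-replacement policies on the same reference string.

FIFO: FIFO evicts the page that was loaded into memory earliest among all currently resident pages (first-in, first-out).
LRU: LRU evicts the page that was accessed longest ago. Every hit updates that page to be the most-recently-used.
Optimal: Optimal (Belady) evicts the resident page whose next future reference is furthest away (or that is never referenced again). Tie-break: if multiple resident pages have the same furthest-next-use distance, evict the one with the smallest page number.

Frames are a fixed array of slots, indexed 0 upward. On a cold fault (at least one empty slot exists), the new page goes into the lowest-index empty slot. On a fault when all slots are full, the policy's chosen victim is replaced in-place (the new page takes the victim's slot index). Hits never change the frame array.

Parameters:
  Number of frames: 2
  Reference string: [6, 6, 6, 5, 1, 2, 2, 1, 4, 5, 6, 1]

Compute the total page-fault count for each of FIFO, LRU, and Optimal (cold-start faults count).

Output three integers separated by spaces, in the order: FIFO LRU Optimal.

Answer: 8 8 7

Derivation:
--- FIFO ---
  step 0: ref 6 -> FAULT, frames=[6,-] (faults so far: 1)
  step 1: ref 6 -> HIT, frames=[6,-] (faults so far: 1)
  step 2: ref 6 -> HIT, frames=[6,-] (faults so far: 1)
  step 3: ref 5 -> FAULT, frames=[6,5] (faults so far: 2)
  step 4: ref 1 -> FAULT, evict 6, frames=[1,5] (faults so far: 3)
  step 5: ref 2 -> FAULT, evict 5, frames=[1,2] (faults so far: 4)
  step 6: ref 2 -> HIT, frames=[1,2] (faults so far: 4)
  step 7: ref 1 -> HIT, frames=[1,2] (faults so far: 4)
  step 8: ref 4 -> FAULT, evict 1, frames=[4,2] (faults so far: 5)
  step 9: ref 5 -> FAULT, evict 2, frames=[4,5] (faults so far: 6)
  step 10: ref 6 -> FAULT, evict 4, frames=[6,5] (faults so far: 7)
  step 11: ref 1 -> FAULT, evict 5, frames=[6,1] (faults so far: 8)
  FIFO total faults: 8
--- LRU ---
  step 0: ref 6 -> FAULT, frames=[6,-] (faults so far: 1)
  step 1: ref 6 -> HIT, frames=[6,-] (faults so far: 1)
  step 2: ref 6 -> HIT, frames=[6,-] (faults so far: 1)
  step 3: ref 5 -> FAULT, frames=[6,5] (faults so far: 2)
  step 4: ref 1 -> FAULT, evict 6, frames=[1,5] (faults so far: 3)
  step 5: ref 2 -> FAULT, evict 5, frames=[1,2] (faults so far: 4)
  step 6: ref 2 -> HIT, frames=[1,2] (faults so far: 4)
  step 7: ref 1 -> HIT, frames=[1,2] (faults so far: 4)
  step 8: ref 4 -> FAULT, evict 2, frames=[1,4] (faults so far: 5)
  step 9: ref 5 -> FAULT, evict 1, frames=[5,4] (faults so far: 6)
  step 10: ref 6 -> FAULT, evict 4, frames=[5,6] (faults so far: 7)
  step 11: ref 1 -> FAULT, evict 5, frames=[1,6] (faults so far: 8)
  LRU total faults: 8
--- Optimal ---
  step 0: ref 6 -> FAULT, frames=[6,-] (faults so far: 1)
  step 1: ref 6 -> HIT, frames=[6,-] (faults so far: 1)
  step 2: ref 6 -> HIT, frames=[6,-] (faults so far: 1)
  step 3: ref 5 -> FAULT, frames=[6,5] (faults so far: 2)
  step 4: ref 1 -> FAULT, evict 6, frames=[1,5] (faults so far: 3)
  step 5: ref 2 -> FAULT, evict 5, frames=[1,2] (faults so far: 4)
  step 6: ref 2 -> HIT, frames=[1,2] (faults so far: 4)
  step 7: ref 1 -> HIT, frames=[1,2] (faults so far: 4)
  step 8: ref 4 -> FAULT, evict 2, frames=[1,4] (faults so far: 5)
  step 9: ref 5 -> FAULT, evict 4, frames=[1,5] (faults so far: 6)
  step 10: ref 6 -> FAULT, evict 5, frames=[1,6] (faults so far: 7)
  step 11: ref 1 -> HIT, frames=[1,6] (faults so far: 7)
  Optimal total faults: 7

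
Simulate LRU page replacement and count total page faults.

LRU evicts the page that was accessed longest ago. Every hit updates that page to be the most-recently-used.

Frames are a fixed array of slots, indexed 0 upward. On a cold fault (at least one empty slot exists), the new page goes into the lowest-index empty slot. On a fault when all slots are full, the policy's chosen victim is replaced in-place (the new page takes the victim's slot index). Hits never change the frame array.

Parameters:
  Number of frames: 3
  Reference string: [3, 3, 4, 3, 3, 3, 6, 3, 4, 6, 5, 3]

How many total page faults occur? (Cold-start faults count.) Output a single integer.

Step 0: ref 3 → FAULT, frames=[3,-,-]
Step 1: ref 3 → HIT, frames=[3,-,-]
Step 2: ref 4 → FAULT, frames=[3,4,-]
Step 3: ref 3 → HIT, frames=[3,4,-]
Step 4: ref 3 → HIT, frames=[3,4,-]
Step 5: ref 3 → HIT, frames=[3,4,-]
Step 6: ref 6 → FAULT, frames=[3,4,6]
Step 7: ref 3 → HIT, frames=[3,4,6]
Step 8: ref 4 → HIT, frames=[3,4,6]
Step 9: ref 6 → HIT, frames=[3,4,6]
Step 10: ref 5 → FAULT (evict 3), frames=[5,4,6]
Step 11: ref 3 → FAULT (evict 4), frames=[5,3,6]
Total faults: 5

Answer: 5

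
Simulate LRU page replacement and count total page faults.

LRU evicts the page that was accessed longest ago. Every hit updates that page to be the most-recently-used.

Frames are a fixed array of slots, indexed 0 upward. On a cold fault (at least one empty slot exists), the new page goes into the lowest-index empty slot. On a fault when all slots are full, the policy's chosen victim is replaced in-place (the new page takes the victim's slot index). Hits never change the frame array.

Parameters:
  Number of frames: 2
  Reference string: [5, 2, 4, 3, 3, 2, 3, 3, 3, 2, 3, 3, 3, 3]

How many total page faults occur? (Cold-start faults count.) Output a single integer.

Step 0: ref 5 → FAULT, frames=[5,-]
Step 1: ref 2 → FAULT, frames=[5,2]
Step 2: ref 4 → FAULT (evict 5), frames=[4,2]
Step 3: ref 3 → FAULT (evict 2), frames=[4,3]
Step 4: ref 3 → HIT, frames=[4,3]
Step 5: ref 2 → FAULT (evict 4), frames=[2,3]
Step 6: ref 3 → HIT, frames=[2,3]
Step 7: ref 3 → HIT, frames=[2,3]
Step 8: ref 3 → HIT, frames=[2,3]
Step 9: ref 2 → HIT, frames=[2,3]
Step 10: ref 3 → HIT, frames=[2,3]
Step 11: ref 3 → HIT, frames=[2,3]
Step 12: ref 3 → HIT, frames=[2,3]
Step 13: ref 3 → HIT, frames=[2,3]
Total faults: 5

Answer: 5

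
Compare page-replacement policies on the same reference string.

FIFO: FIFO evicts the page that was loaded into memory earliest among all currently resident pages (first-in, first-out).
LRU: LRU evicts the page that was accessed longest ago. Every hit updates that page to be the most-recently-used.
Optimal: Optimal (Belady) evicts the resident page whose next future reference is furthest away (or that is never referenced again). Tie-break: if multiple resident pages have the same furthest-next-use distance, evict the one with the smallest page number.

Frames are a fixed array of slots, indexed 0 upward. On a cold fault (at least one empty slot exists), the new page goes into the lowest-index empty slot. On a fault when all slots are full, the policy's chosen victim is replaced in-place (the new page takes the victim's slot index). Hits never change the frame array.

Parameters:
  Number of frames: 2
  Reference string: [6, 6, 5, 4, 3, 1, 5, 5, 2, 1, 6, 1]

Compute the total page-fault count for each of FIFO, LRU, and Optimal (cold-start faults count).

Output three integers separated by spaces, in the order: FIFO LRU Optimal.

Answer: 9 9 7

Derivation:
--- FIFO ---
  step 0: ref 6 -> FAULT, frames=[6,-] (faults so far: 1)
  step 1: ref 6 -> HIT, frames=[6,-] (faults so far: 1)
  step 2: ref 5 -> FAULT, frames=[6,5] (faults so far: 2)
  step 3: ref 4 -> FAULT, evict 6, frames=[4,5] (faults so far: 3)
  step 4: ref 3 -> FAULT, evict 5, frames=[4,3] (faults so far: 4)
  step 5: ref 1 -> FAULT, evict 4, frames=[1,3] (faults so far: 5)
  step 6: ref 5 -> FAULT, evict 3, frames=[1,5] (faults so far: 6)
  step 7: ref 5 -> HIT, frames=[1,5] (faults so far: 6)
  step 8: ref 2 -> FAULT, evict 1, frames=[2,5] (faults so far: 7)
  step 9: ref 1 -> FAULT, evict 5, frames=[2,1] (faults so far: 8)
  step 10: ref 6 -> FAULT, evict 2, frames=[6,1] (faults so far: 9)
  step 11: ref 1 -> HIT, frames=[6,1] (faults so far: 9)
  FIFO total faults: 9
--- LRU ---
  step 0: ref 6 -> FAULT, frames=[6,-] (faults so far: 1)
  step 1: ref 6 -> HIT, frames=[6,-] (faults so far: 1)
  step 2: ref 5 -> FAULT, frames=[6,5] (faults so far: 2)
  step 3: ref 4 -> FAULT, evict 6, frames=[4,5] (faults so far: 3)
  step 4: ref 3 -> FAULT, evict 5, frames=[4,3] (faults so far: 4)
  step 5: ref 1 -> FAULT, evict 4, frames=[1,3] (faults so far: 5)
  step 6: ref 5 -> FAULT, evict 3, frames=[1,5] (faults so far: 6)
  step 7: ref 5 -> HIT, frames=[1,5] (faults so far: 6)
  step 8: ref 2 -> FAULT, evict 1, frames=[2,5] (faults so far: 7)
  step 9: ref 1 -> FAULT, evict 5, frames=[2,1] (faults so far: 8)
  step 10: ref 6 -> FAULT, evict 2, frames=[6,1] (faults so far: 9)
  step 11: ref 1 -> HIT, frames=[6,1] (faults so far: 9)
  LRU total faults: 9
--- Optimal ---
  step 0: ref 6 -> FAULT, frames=[6,-] (faults so far: 1)
  step 1: ref 6 -> HIT, frames=[6,-] (faults so far: 1)
  step 2: ref 5 -> FAULT, frames=[6,5] (faults so far: 2)
  step 3: ref 4 -> FAULT, evict 6, frames=[4,5] (faults so far: 3)
  step 4: ref 3 -> FAULT, evict 4, frames=[3,5] (faults so far: 4)
  step 5: ref 1 -> FAULT, evict 3, frames=[1,5] (faults so far: 5)
  step 6: ref 5 -> HIT, frames=[1,5] (faults so far: 5)
  step 7: ref 5 -> HIT, frames=[1,5] (faults so far: 5)
  step 8: ref 2 -> FAULT, evict 5, frames=[1,2] (faults so far: 6)
  step 9: ref 1 -> HIT, frames=[1,2] (faults so far: 6)
  step 10: ref 6 -> FAULT, evict 2, frames=[1,6] (faults so far: 7)
  step 11: ref 1 -> HIT, frames=[1,6] (faults so far: 7)
  Optimal total faults: 7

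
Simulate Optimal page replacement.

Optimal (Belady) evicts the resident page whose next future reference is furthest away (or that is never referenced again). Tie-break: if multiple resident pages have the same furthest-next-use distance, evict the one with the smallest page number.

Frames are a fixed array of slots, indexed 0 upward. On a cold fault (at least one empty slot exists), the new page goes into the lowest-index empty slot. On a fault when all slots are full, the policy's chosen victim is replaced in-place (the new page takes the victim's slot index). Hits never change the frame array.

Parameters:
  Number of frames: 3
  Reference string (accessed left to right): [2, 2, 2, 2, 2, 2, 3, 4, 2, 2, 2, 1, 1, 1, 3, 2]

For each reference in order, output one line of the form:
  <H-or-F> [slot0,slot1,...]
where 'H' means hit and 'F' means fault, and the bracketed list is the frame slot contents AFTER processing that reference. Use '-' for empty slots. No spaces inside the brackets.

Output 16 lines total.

F [2,-,-]
H [2,-,-]
H [2,-,-]
H [2,-,-]
H [2,-,-]
H [2,-,-]
F [2,3,-]
F [2,3,4]
H [2,3,4]
H [2,3,4]
H [2,3,4]
F [2,3,1]
H [2,3,1]
H [2,3,1]
H [2,3,1]
H [2,3,1]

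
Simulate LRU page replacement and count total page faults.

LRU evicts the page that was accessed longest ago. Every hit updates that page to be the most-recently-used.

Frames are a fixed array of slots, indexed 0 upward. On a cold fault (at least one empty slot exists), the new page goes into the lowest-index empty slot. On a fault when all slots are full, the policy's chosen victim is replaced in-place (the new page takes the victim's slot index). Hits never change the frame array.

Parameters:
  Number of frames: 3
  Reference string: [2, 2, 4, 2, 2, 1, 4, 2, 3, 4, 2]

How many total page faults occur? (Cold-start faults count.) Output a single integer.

Step 0: ref 2 → FAULT, frames=[2,-,-]
Step 1: ref 2 → HIT, frames=[2,-,-]
Step 2: ref 4 → FAULT, frames=[2,4,-]
Step 3: ref 2 → HIT, frames=[2,4,-]
Step 4: ref 2 → HIT, frames=[2,4,-]
Step 5: ref 1 → FAULT, frames=[2,4,1]
Step 6: ref 4 → HIT, frames=[2,4,1]
Step 7: ref 2 → HIT, frames=[2,4,1]
Step 8: ref 3 → FAULT (evict 1), frames=[2,4,3]
Step 9: ref 4 → HIT, frames=[2,4,3]
Step 10: ref 2 → HIT, frames=[2,4,3]
Total faults: 4

Answer: 4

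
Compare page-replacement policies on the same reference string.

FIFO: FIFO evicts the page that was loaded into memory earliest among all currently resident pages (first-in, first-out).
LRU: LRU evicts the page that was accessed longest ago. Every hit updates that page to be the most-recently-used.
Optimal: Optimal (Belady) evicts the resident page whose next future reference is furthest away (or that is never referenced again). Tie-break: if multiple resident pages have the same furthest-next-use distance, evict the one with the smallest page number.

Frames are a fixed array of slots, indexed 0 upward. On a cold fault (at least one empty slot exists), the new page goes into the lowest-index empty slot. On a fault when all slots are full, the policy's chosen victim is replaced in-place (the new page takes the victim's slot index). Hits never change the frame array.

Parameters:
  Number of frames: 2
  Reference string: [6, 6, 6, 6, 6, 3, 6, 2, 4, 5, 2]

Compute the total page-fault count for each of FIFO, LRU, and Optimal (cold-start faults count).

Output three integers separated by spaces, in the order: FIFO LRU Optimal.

--- FIFO ---
  step 0: ref 6 -> FAULT, frames=[6,-] (faults so far: 1)
  step 1: ref 6 -> HIT, frames=[6,-] (faults so far: 1)
  step 2: ref 6 -> HIT, frames=[6,-] (faults so far: 1)
  step 3: ref 6 -> HIT, frames=[6,-] (faults so far: 1)
  step 4: ref 6 -> HIT, frames=[6,-] (faults so far: 1)
  step 5: ref 3 -> FAULT, frames=[6,3] (faults so far: 2)
  step 6: ref 6 -> HIT, frames=[6,3] (faults so far: 2)
  step 7: ref 2 -> FAULT, evict 6, frames=[2,3] (faults so far: 3)
  step 8: ref 4 -> FAULT, evict 3, frames=[2,4] (faults so far: 4)
  step 9: ref 5 -> FAULT, evict 2, frames=[5,4] (faults so far: 5)
  step 10: ref 2 -> FAULT, evict 4, frames=[5,2] (faults so far: 6)
  FIFO total faults: 6
--- LRU ---
  step 0: ref 6 -> FAULT, frames=[6,-] (faults so far: 1)
  step 1: ref 6 -> HIT, frames=[6,-] (faults so far: 1)
  step 2: ref 6 -> HIT, frames=[6,-] (faults so far: 1)
  step 3: ref 6 -> HIT, frames=[6,-] (faults so far: 1)
  step 4: ref 6 -> HIT, frames=[6,-] (faults so far: 1)
  step 5: ref 3 -> FAULT, frames=[6,3] (faults so far: 2)
  step 6: ref 6 -> HIT, frames=[6,3] (faults so far: 2)
  step 7: ref 2 -> FAULT, evict 3, frames=[6,2] (faults so far: 3)
  step 8: ref 4 -> FAULT, evict 6, frames=[4,2] (faults so far: 4)
  step 9: ref 5 -> FAULT, evict 2, frames=[4,5] (faults so far: 5)
  step 10: ref 2 -> FAULT, evict 4, frames=[2,5] (faults so far: 6)
  LRU total faults: 6
--- Optimal ---
  step 0: ref 6 -> FAULT, frames=[6,-] (faults so far: 1)
  step 1: ref 6 -> HIT, frames=[6,-] (faults so far: 1)
  step 2: ref 6 -> HIT, frames=[6,-] (faults so far: 1)
  step 3: ref 6 -> HIT, frames=[6,-] (faults so far: 1)
  step 4: ref 6 -> HIT, frames=[6,-] (faults so far: 1)
  step 5: ref 3 -> FAULT, frames=[6,3] (faults so far: 2)
  step 6: ref 6 -> HIT, frames=[6,3] (faults so far: 2)
  step 7: ref 2 -> FAULT, evict 3, frames=[6,2] (faults so far: 3)
  step 8: ref 4 -> FAULT, evict 6, frames=[4,2] (faults so far: 4)
  step 9: ref 5 -> FAULT, evict 4, frames=[5,2] (faults so far: 5)
  step 10: ref 2 -> HIT, frames=[5,2] (faults so far: 5)
  Optimal total faults: 5

Answer: 6 6 5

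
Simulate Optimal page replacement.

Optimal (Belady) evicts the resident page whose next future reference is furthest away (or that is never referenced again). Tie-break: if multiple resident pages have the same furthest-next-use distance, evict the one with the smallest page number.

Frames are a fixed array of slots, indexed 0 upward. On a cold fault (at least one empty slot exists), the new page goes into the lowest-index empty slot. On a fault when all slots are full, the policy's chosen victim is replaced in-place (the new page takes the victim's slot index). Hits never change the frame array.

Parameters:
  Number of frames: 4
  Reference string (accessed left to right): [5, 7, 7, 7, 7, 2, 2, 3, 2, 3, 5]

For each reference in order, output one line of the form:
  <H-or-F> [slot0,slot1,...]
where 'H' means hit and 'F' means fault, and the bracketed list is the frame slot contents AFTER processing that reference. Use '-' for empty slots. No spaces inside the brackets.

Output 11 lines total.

F [5,-,-,-]
F [5,7,-,-]
H [5,7,-,-]
H [5,7,-,-]
H [5,7,-,-]
F [5,7,2,-]
H [5,7,2,-]
F [5,7,2,3]
H [5,7,2,3]
H [5,7,2,3]
H [5,7,2,3]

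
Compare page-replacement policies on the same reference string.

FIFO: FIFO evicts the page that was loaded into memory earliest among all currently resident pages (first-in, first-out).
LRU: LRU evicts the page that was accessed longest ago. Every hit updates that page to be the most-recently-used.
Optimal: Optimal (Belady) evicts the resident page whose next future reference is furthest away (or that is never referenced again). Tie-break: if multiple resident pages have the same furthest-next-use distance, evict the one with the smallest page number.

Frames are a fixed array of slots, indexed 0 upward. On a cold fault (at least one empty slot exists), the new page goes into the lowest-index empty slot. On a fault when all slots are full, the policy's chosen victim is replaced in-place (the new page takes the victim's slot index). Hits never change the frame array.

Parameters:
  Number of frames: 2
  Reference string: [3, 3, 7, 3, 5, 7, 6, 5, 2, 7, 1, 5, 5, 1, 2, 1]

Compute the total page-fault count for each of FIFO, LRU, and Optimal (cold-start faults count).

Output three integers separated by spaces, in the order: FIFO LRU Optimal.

--- FIFO ---
  step 0: ref 3 -> FAULT, frames=[3,-] (faults so far: 1)
  step 1: ref 3 -> HIT, frames=[3,-] (faults so far: 1)
  step 2: ref 7 -> FAULT, frames=[3,7] (faults so far: 2)
  step 3: ref 3 -> HIT, frames=[3,7] (faults so far: 2)
  step 4: ref 5 -> FAULT, evict 3, frames=[5,7] (faults so far: 3)
  step 5: ref 7 -> HIT, frames=[5,7] (faults so far: 3)
  step 6: ref 6 -> FAULT, evict 7, frames=[5,6] (faults so far: 4)
  step 7: ref 5 -> HIT, frames=[5,6] (faults so far: 4)
  step 8: ref 2 -> FAULT, evict 5, frames=[2,6] (faults so far: 5)
  step 9: ref 7 -> FAULT, evict 6, frames=[2,7] (faults so far: 6)
  step 10: ref 1 -> FAULT, evict 2, frames=[1,7] (faults so far: 7)
  step 11: ref 5 -> FAULT, evict 7, frames=[1,5] (faults so far: 8)
  step 12: ref 5 -> HIT, frames=[1,5] (faults so far: 8)
  step 13: ref 1 -> HIT, frames=[1,5] (faults so far: 8)
  step 14: ref 2 -> FAULT, evict 1, frames=[2,5] (faults so far: 9)
  step 15: ref 1 -> FAULT, evict 5, frames=[2,1] (faults so far: 10)
  FIFO total faults: 10
--- LRU ---
  step 0: ref 3 -> FAULT, frames=[3,-] (faults so far: 1)
  step 1: ref 3 -> HIT, frames=[3,-] (faults so far: 1)
  step 2: ref 7 -> FAULT, frames=[3,7] (faults so far: 2)
  step 3: ref 3 -> HIT, frames=[3,7] (faults so far: 2)
  step 4: ref 5 -> FAULT, evict 7, frames=[3,5] (faults so far: 3)
  step 5: ref 7 -> FAULT, evict 3, frames=[7,5] (faults so far: 4)
  step 6: ref 6 -> FAULT, evict 5, frames=[7,6] (faults so far: 5)
  step 7: ref 5 -> FAULT, evict 7, frames=[5,6] (faults so far: 6)
  step 8: ref 2 -> FAULT, evict 6, frames=[5,2] (faults so far: 7)
  step 9: ref 7 -> FAULT, evict 5, frames=[7,2] (faults so far: 8)
  step 10: ref 1 -> FAULT, evict 2, frames=[7,1] (faults so far: 9)
  step 11: ref 5 -> FAULT, evict 7, frames=[5,1] (faults so far: 10)
  step 12: ref 5 -> HIT, frames=[5,1] (faults so far: 10)
  step 13: ref 1 -> HIT, frames=[5,1] (faults so far: 10)
  step 14: ref 2 -> FAULT, evict 5, frames=[2,1] (faults so far: 11)
  step 15: ref 1 -> HIT, frames=[2,1] (faults so far: 11)
  LRU total faults: 11
--- Optimal ---
  step 0: ref 3 -> FAULT, frames=[3,-] (faults so far: 1)
  step 1: ref 3 -> HIT, frames=[3,-] (faults so far: 1)
  step 2: ref 7 -> FAULT, frames=[3,7] (faults so far: 2)
  step 3: ref 3 -> HIT, frames=[3,7] (faults so far: 2)
  step 4: ref 5 -> FAULT, evict 3, frames=[5,7] (faults so far: 3)
  step 5: ref 7 -> HIT, frames=[5,7] (faults so far: 3)
  step 6: ref 6 -> FAULT, evict 7, frames=[5,6] (faults so far: 4)
  step 7: ref 5 -> HIT, frames=[5,6] (faults so far: 4)
  step 8: ref 2 -> FAULT, evict 6, frames=[5,2] (faults so far: 5)
  step 9: ref 7 -> FAULT, evict 2, frames=[5,7] (faults so far: 6)
  step 10: ref 1 -> FAULT, evict 7, frames=[5,1] (faults so far: 7)
  step 11: ref 5 -> HIT, frames=[5,1] (faults so far: 7)
  step 12: ref 5 -> HIT, frames=[5,1] (faults so far: 7)
  step 13: ref 1 -> HIT, frames=[5,1] (faults so far: 7)
  step 14: ref 2 -> FAULT, evict 5, frames=[2,1] (faults so far: 8)
  step 15: ref 1 -> HIT, frames=[2,1] (faults so far: 8)
  Optimal total faults: 8

Answer: 10 11 8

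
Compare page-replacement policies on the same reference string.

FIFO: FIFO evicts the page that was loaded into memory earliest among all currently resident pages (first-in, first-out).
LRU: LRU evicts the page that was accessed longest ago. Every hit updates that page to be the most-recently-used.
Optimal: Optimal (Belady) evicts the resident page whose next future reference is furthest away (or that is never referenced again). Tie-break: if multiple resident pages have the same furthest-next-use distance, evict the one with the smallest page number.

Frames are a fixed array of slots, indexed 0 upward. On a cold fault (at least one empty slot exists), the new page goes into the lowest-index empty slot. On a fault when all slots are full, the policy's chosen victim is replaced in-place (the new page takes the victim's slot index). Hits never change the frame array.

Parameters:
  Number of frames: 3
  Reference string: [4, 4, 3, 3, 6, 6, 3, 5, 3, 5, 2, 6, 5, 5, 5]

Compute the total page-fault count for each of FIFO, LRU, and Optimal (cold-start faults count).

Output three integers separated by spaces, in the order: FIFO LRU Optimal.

Answer: 5 6 5

Derivation:
--- FIFO ---
  step 0: ref 4 -> FAULT, frames=[4,-,-] (faults so far: 1)
  step 1: ref 4 -> HIT, frames=[4,-,-] (faults so far: 1)
  step 2: ref 3 -> FAULT, frames=[4,3,-] (faults so far: 2)
  step 3: ref 3 -> HIT, frames=[4,3,-] (faults so far: 2)
  step 4: ref 6 -> FAULT, frames=[4,3,6] (faults so far: 3)
  step 5: ref 6 -> HIT, frames=[4,3,6] (faults so far: 3)
  step 6: ref 3 -> HIT, frames=[4,3,6] (faults so far: 3)
  step 7: ref 5 -> FAULT, evict 4, frames=[5,3,6] (faults so far: 4)
  step 8: ref 3 -> HIT, frames=[5,3,6] (faults so far: 4)
  step 9: ref 5 -> HIT, frames=[5,3,6] (faults so far: 4)
  step 10: ref 2 -> FAULT, evict 3, frames=[5,2,6] (faults so far: 5)
  step 11: ref 6 -> HIT, frames=[5,2,6] (faults so far: 5)
  step 12: ref 5 -> HIT, frames=[5,2,6] (faults so far: 5)
  step 13: ref 5 -> HIT, frames=[5,2,6] (faults so far: 5)
  step 14: ref 5 -> HIT, frames=[5,2,6] (faults so far: 5)
  FIFO total faults: 5
--- LRU ---
  step 0: ref 4 -> FAULT, frames=[4,-,-] (faults so far: 1)
  step 1: ref 4 -> HIT, frames=[4,-,-] (faults so far: 1)
  step 2: ref 3 -> FAULT, frames=[4,3,-] (faults so far: 2)
  step 3: ref 3 -> HIT, frames=[4,3,-] (faults so far: 2)
  step 4: ref 6 -> FAULT, frames=[4,3,6] (faults so far: 3)
  step 5: ref 6 -> HIT, frames=[4,3,6] (faults so far: 3)
  step 6: ref 3 -> HIT, frames=[4,3,6] (faults so far: 3)
  step 7: ref 5 -> FAULT, evict 4, frames=[5,3,6] (faults so far: 4)
  step 8: ref 3 -> HIT, frames=[5,3,6] (faults so far: 4)
  step 9: ref 5 -> HIT, frames=[5,3,6] (faults so far: 4)
  step 10: ref 2 -> FAULT, evict 6, frames=[5,3,2] (faults so far: 5)
  step 11: ref 6 -> FAULT, evict 3, frames=[5,6,2] (faults so far: 6)
  step 12: ref 5 -> HIT, frames=[5,6,2] (faults so far: 6)
  step 13: ref 5 -> HIT, frames=[5,6,2] (faults so far: 6)
  step 14: ref 5 -> HIT, frames=[5,6,2] (faults so far: 6)
  LRU total faults: 6
--- Optimal ---
  step 0: ref 4 -> FAULT, frames=[4,-,-] (faults so far: 1)
  step 1: ref 4 -> HIT, frames=[4,-,-] (faults so far: 1)
  step 2: ref 3 -> FAULT, frames=[4,3,-] (faults so far: 2)
  step 3: ref 3 -> HIT, frames=[4,3,-] (faults so far: 2)
  step 4: ref 6 -> FAULT, frames=[4,3,6] (faults so far: 3)
  step 5: ref 6 -> HIT, frames=[4,3,6] (faults so far: 3)
  step 6: ref 3 -> HIT, frames=[4,3,6] (faults so far: 3)
  step 7: ref 5 -> FAULT, evict 4, frames=[5,3,6] (faults so far: 4)
  step 8: ref 3 -> HIT, frames=[5,3,6] (faults so far: 4)
  step 9: ref 5 -> HIT, frames=[5,3,6] (faults so far: 4)
  step 10: ref 2 -> FAULT, evict 3, frames=[5,2,6] (faults so far: 5)
  step 11: ref 6 -> HIT, frames=[5,2,6] (faults so far: 5)
  step 12: ref 5 -> HIT, frames=[5,2,6] (faults so far: 5)
  step 13: ref 5 -> HIT, frames=[5,2,6] (faults so far: 5)
  step 14: ref 5 -> HIT, frames=[5,2,6] (faults so far: 5)
  Optimal total faults: 5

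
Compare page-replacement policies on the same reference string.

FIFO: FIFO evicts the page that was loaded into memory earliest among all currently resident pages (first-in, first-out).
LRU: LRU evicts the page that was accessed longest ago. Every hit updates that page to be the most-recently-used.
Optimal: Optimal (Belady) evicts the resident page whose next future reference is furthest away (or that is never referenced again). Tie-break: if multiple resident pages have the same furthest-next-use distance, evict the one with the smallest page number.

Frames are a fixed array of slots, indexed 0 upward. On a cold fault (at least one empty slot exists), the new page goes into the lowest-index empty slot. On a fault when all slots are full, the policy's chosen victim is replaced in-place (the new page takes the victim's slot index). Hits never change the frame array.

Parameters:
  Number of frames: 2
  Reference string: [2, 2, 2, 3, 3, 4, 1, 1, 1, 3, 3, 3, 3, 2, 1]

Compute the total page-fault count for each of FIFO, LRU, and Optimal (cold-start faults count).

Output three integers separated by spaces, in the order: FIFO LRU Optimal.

--- FIFO ---
  step 0: ref 2 -> FAULT, frames=[2,-] (faults so far: 1)
  step 1: ref 2 -> HIT, frames=[2,-] (faults so far: 1)
  step 2: ref 2 -> HIT, frames=[2,-] (faults so far: 1)
  step 3: ref 3 -> FAULT, frames=[2,3] (faults so far: 2)
  step 4: ref 3 -> HIT, frames=[2,3] (faults so far: 2)
  step 5: ref 4 -> FAULT, evict 2, frames=[4,3] (faults so far: 3)
  step 6: ref 1 -> FAULT, evict 3, frames=[4,1] (faults so far: 4)
  step 7: ref 1 -> HIT, frames=[4,1] (faults so far: 4)
  step 8: ref 1 -> HIT, frames=[4,1] (faults so far: 4)
  step 9: ref 3 -> FAULT, evict 4, frames=[3,1] (faults so far: 5)
  step 10: ref 3 -> HIT, frames=[3,1] (faults so far: 5)
  step 11: ref 3 -> HIT, frames=[3,1] (faults so far: 5)
  step 12: ref 3 -> HIT, frames=[3,1] (faults so far: 5)
  step 13: ref 2 -> FAULT, evict 1, frames=[3,2] (faults so far: 6)
  step 14: ref 1 -> FAULT, evict 3, frames=[1,2] (faults so far: 7)
  FIFO total faults: 7
--- LRU ---
  step 0: ref 2 -> FAULT, frames=[2,-] (faults so far: 1)
  step 1: ref 2 -> HIT, frames=[2,-] (faults so far: 1)
  step 2: ref 2 -> HIT, frames=[2,-] (faults so far: 1)
  step 3: ref 3 -> FAULT, frames=[2,3] (faults so far: 2)
  step 4: ref 3 -> HIT, frames=[2,3] (faults so far: 2)
  step 5: ref 4 -> FAULT, evict 2, frames=[4,3] (faults so far: 3)
  step 6: ref 1 -> FAULT, evict 3, frames=[4,1] (faults so far: 4)
  step 7: ref 1 -> HIT, frames=[4,1] (faults so far: 4)
  step 8: ref 1 -> HIT, frames=[4,1] (faults so far: 4)
  step 9: ref 3 -> FAULT, evict 4, frames=[3,1] (faults so far: 5)
  step 10: ref 3 -> HIT, frames=[3,1] (faults so far: 5)
  step 11: ref 3 -> HIT, frames=[3,1] (faults so far: 5)
  step 12: ref 3 -> HIT, frames=[3,1] (faults so far: 5)
  step 13: ref 2 -> FAULT, evict 1, frames=[3,2] (faults so far: 6)
  step 14: ref 1 -> FAULT, evict 3, frames=[1,2] (faults so far: 7)
  LRU total faults: 7
--- Optimal ---
  step 0: ref 2 -> FAULT, frames=[2,-] (faults so far: 1)
  step 1: ref 2 -> HIT, frames=[2,-] (faults so far: 1)
  step 2: ref 2 -> HIT, frames=[2,-] (faults so far: 1)
  step 3: ref 3 -> FAULT, frames=[2,3] (faults so far: 2)
  step 4: ref 3 -> HIT, frames=[2,3] (faults so far: 2)
  step 5: ref 4 -> FAULT, evict 2, frames=[4,3] (faults so far: 3)
  step 6: ref 1 -> FAULT, evict 4, frames=[1,3] (faults so far: 4)
  step 7: ref 1 -> HIT, frames=[1,3] (faults so far: 4)
  step 8: ref 1 -> HIT, frames=[1,3] (faults so far: 4)
  step 9: ref 3 -> HIT, frames=[1,3] (faults so far: 4)
  step 10: ref 3 -> HIT, frames=[1,3] (faults so far: 4)
  step 11: ref 3 -> HIT, frames=[1,3] (faults so far: 4)
  step 12: ref 3 -> HIT, frames=[1,3] (faults so far: 4)
  step 13: ref 2 -> FAULT, evict 3, frames=[1,2] (faults so far: 5)
  step 14: ref 1 -> HIT, frames=[1,2] (faults so far: 5)
  Optimal total faults: 5

Answer: 7 7 5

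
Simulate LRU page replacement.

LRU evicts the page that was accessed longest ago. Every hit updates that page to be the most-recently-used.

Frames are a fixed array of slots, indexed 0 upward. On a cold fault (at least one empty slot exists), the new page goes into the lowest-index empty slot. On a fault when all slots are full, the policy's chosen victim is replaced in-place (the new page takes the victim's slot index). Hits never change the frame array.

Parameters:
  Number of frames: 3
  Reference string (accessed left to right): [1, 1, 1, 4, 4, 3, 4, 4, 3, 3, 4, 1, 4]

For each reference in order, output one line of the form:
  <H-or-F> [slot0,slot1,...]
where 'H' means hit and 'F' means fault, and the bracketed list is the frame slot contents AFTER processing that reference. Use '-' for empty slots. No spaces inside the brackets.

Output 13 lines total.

F [1,-,-]
H [1,-,-]
H [1,-,-]
F [1,4,-]
H [1,4,-]
F [1,4,3]
H [1,4,3]
H [1,4,3]
H [1,4,3]
H [1,4,3]
H [1,4,3]
H [1,4,3]
H [1,4,3]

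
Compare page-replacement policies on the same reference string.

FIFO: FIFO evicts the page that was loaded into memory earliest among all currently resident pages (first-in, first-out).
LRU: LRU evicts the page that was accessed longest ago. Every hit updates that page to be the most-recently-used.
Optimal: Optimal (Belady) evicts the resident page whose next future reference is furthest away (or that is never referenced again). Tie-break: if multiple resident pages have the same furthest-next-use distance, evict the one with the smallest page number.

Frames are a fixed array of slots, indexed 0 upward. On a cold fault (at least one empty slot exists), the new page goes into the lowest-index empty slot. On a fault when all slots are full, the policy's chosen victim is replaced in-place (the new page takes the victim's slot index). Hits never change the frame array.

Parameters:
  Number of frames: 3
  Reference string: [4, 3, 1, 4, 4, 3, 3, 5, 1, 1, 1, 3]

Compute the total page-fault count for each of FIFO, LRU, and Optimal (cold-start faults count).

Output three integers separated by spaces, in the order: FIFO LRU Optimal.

--- FIFO ---
  step 0: ref 4 -> FAULT, frames=[4,-,-] (faults so far: 1)
  step 1: ref 3 -> FAULT, frames=[4,3,-] (faults so far: 2)
  step 2: ref 1 -> FAULT, frames=[4,3,1] (faults so far: 3)
  step 3: ref 4 -> HIT, frames=[4,3,1] (faults so far: 3)
  step 4: ref 4 -> HIT, frames=[4,3,1] (faults so far: 3)
  step 5: ref 3 -> HIT, frames=[4,3,1] (faults so far: 3)
  step 6: ref 3 -> HIT, frames=[4,3,1] (faults so far: 3)
  step 7: ref 5 -> FAULT, evict 4, frames=[5,3,1] (faults so far: 4)
  step 8: ref 1 -> HIT, frames=[5,3,1] (faults so far: 4)
  step 9: ref 1 -> HIT, frames=[5,3,1] (faults so far: 4)
  step 10: ref 1 -> HIT, frames=[5,3,1] (faults so far: 4)
  step 11: ref 3 -> HIT, frames=[5,3,1] (faults so far: 4)
  FIFO total faults: 4
--- LRU ---
  step 0: ref 4 -> FAULT, frames=[4,-,-] (faults so far: 1)
  step 1: ref 3 -> FAULT, frames=[4,3,-] (faults so far: 2)
  step 2: ref 1 -> FAULT, frames=[4,3,1] (faults so far: 3)
  step 3: ref 4 -> HIT, frames=[4,3,1] (faults so far: 3)
  step 4: ref 4 -> HIT, frames=[4,3,1] (faults so far: 3)
  step 5: ref 3 -> HIT, frames=[4,3,1] (faults so far: 3)
  step 6: ref 3 -> HIT, frames=[4,3,1] (faults so far: 3)
  step 7: ref 5 -> FAULT, evict 1, frames=[4,3,5] (faults so far: 4)
  step 8: ref 1 -> FAULT, evict 4, frames=[1,3,5] (faults so far: 5)
  step 9: ref 1 -> HIT, frames=[1,3,5] (faults so far: 5)
  step 10: ref 1 -> HIT, frames=[1,3,5] (faults so far: 5)
  step 11: ref 3 -> HIT, frames=[1,3,5] (faults so far: 5)
  LRU total faults: 5
--- Optimal ---
  step 0: ref 4 -> FAULT, frames=[4,-,-] (faults so far: 1)
  step 1: ref 3 -> FAULT, frames=[4,3,-] (faults so far: 2)
  step 2: ref 1 -> FAULT, frames=[4,3,1] (faults so far: 3)
  step 3: ref 4 -> HIT, frames=[4,3,1] (faults so far: 3)
  step 4: ref 4 -> HIT, frames=[4,3,1] (faults so far: 3)
  step 5: ref 3 -> HIT, frames=[4,3,1] (faults so far: 3)
  step 6: ref 3 -> HIT, frames=[4,3,1] (faults so far: 3)
  step 7: ref 5 -> FAULT, evict 4, frames=[5,3,1] (faults so far: 4)
  step 8: ref 1 -> HIT, frames=[5,3,1] (faults so far: 4)
  step 9: ref 1 -> HIT, frames=[5,3,1] (faults so far: 4)
  step 10: ref 1 -> HIT, frames=[5,3,1] (faults so far: 4)
  step 11: ref 3 -> HIT, frames=[5,3,1] (faults so far: 4)
  Optimal total faults: 4

Answer: 4 5 4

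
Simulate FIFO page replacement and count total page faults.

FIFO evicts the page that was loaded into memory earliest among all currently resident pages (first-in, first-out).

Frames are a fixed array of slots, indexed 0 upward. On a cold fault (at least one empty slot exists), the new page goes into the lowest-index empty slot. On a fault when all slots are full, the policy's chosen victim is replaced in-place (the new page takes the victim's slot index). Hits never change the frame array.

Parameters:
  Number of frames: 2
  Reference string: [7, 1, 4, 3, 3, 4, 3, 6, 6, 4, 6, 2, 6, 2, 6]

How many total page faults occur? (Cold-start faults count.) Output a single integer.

Answer: 8

Derivation:
Step 0: ref 7 → FAULT, frames=[7,-]
Step 1: ref 1 → FAULT, frames=[7,1]
Step 2: ref 4 → FAULT (evict 7), frames=[4,1]
Step 3: ref 3 → FAULT (evict 1), frames=[4,3]
Step 4: ref 3 → HIT, frames=[4,3]
Step 5: ref 4 → HIT, frames=[4,3]
Step 6: ref 3 → HIT, frames=[4,3]
Step 7: ref 6 → FAULT (evict 4), frames=[6,3]
Step 8: ref 6 → HIT, frames=[6,3]
Step 9: ref 4 → FAULT (evict 3), frames=[6,4]
Step 10: ref 6 → HIT, frames=[6,4]
Step 11: ref 2 → FAULT (evict 6), frames=[2,4]
Step 12: ref 6 → FAULT (evict 4), frames=[2,6]
Step 13: ref 2 → HIT, frames=[2,6]
Step 14: ref 6 → HIT, frames=[2,6]
Total faults: 8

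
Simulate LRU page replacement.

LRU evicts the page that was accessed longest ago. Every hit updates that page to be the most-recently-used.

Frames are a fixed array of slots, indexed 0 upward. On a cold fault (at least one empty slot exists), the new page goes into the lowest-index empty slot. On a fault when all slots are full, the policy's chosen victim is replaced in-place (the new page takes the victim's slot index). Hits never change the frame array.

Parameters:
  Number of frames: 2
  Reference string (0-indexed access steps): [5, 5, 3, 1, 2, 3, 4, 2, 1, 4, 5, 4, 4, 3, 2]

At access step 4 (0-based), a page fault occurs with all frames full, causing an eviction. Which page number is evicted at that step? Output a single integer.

Answer: 3

Derivation:
Step 0: ref 5 -> FAULT, frames=[5,-]
Step 1: ref 5 -> HIT, frames=[5,-]
Step 2: ref 3 -> FAULT, frames=[5,3]
Step 3: ref 1 -> FAULT, evict 5, frames=[1,3]
Step 4: ref 2 -> FAULT, evict 3, frames=[1,2]
At step 4: evicted page 3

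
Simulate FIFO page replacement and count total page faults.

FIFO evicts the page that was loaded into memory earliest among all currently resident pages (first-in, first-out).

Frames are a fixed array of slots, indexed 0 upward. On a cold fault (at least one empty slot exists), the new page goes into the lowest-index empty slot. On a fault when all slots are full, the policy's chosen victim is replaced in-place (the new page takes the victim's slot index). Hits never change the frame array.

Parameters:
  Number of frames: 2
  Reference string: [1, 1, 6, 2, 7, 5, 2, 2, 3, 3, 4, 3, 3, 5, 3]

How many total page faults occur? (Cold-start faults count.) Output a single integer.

Step 0: ref 1 → FAULT, frames=[1,-]
Step 1: ref 1 → HIT, frames=[1,-]
Step 2: ref 6 → FAULT, frames=[1,6]
Step 3: ref 2 → FAULT (evict 1), frames=[2,6]
Step 4: ref 7 → FAULT (evict 6), frames=[2,7]
Step 5: ref 5 → FAULT (evict 2), frames=[5,7]
Step 6: ref 2 → FAULT (evict 7), frames=[5,2]
Step 7: ref 2 → HIT, frames=[5,2]
Step 8: ref 3 → FAULT (evict 5), frames=[3,2]
Step 9: ref 3 → HIT, frames=[3,2]
Step 10: ref 4 → FAULT (evict 2), frames=[3,4]
Step 11: ref 3 → HIT, frames=[3,4]
Step 12: ref 3 → HIT, frames=[3,4]
Step 13: ref 5 → FAULT (evict 3), frames=[5,4]
Step 14: ref 3 → FAULT (evict 4), frames=[5,3]
Total faults: 10

Answer: 10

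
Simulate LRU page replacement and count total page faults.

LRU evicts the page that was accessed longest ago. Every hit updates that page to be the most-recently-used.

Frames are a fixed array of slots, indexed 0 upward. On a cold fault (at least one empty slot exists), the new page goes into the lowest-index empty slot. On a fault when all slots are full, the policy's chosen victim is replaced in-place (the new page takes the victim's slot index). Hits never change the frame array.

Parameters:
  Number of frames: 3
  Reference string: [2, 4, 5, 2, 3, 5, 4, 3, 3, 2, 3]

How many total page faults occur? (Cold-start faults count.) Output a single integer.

Step 0: ref 2 → FAULT, frames=[2,-,-]
Step 1: ref 4 → FAULT, frames=[2,4,-]
Step 2: ref 5 → FAULT, frames=[2,4,5]
Step 3: ref 2 → HIT, frames=[2,4,5]
Step 4: ref 3 → FAULT (evict 4), frames=[2,3,5]
Step 5: ref 5 → HIT, frames=[2,3,5]
Step 6: ref 4 → FAULT (evict 2), frames=[4,3,5]
Step 7: ref 3 → HIT, frames=[4,3,5]
Step 8: ref 3 → HIT, frames=[4,3,5]
Step 9: ref 2 → FAULT (evict 5), frames=[4,3,2]
Step 10: ref 3 → HIT, frames=[4,3,2]
Total faults: 6

Answer: 6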